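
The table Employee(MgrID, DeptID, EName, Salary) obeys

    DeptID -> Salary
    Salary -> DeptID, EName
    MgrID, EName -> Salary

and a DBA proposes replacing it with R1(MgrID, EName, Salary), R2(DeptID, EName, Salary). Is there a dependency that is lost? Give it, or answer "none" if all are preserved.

none

DeptID → Salary lies within R2.
Salary → DeptID, EName lies within R2.
MgrID, EName → Salary lies within R1.
Every dependency is enforceable on the fragments, so the decomposition is dependency-preserving.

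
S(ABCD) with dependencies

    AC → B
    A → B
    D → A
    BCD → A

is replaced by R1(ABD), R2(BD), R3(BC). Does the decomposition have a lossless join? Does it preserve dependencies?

lossy but dependency-preserving

Lossless test (chase): Rows 1 and 2 agree on D; apply D→A and equate their A entries. No row becomes fully distinguished — the join is lossy.
Dependency preservation: AC → B; BCD → A are not contained in any single fragment, but the restricted closure of each left-hand side across the fragments still reaches the right-hand side; the remaining FDs each lie inside some fragment. All dependencies are preserved.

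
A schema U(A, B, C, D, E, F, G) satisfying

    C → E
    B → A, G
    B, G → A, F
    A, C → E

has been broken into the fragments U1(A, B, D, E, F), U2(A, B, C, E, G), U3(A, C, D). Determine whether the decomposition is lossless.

Chase test. Columns are A, B, C, D, E, F, G; row i has aⱼ where attribute j ∈ Ui, else bᵢⱼ.
Initial tableau (one row per fragment):
  row 1: a1 a2 b13 a4 a5 a6 b17
  row 2: a1 a2 a3 b24 a5 b26 a7
  row 3: a1 b32 a3 a4 b35 b36 b37
Rows 2 and 3 agree on C; apply C→E and equate their E entries.
Rows 1 and 2 agree on B; apply B→A, G and equate their A, G entries.
Rows 1 and 2 agree on B, G; apply B, G→A, F and equate their A, F entries.
No row becomes fully distinguished — the join is lossy.

No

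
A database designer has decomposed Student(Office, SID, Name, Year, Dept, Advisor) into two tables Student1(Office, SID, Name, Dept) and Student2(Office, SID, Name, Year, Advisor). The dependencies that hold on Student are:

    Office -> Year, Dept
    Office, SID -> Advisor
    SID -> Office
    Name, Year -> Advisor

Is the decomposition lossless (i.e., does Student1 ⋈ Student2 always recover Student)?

Yes

Common attributes: Student1 ∩ Student2 = {Office, SID, Name}.
Closure of {Office, SID, Name}: Office → Year, Dept applies, adding Year, Dept; Office, SID → Advisor applies, adding Advisor. So (Office, SID, Name)⁺ = {Office, SID, Name, Year, Dept, Advisor}.
This closure contains every attribute of Student1, so Student1 ∩ Student2 → Student1. The join is lossless.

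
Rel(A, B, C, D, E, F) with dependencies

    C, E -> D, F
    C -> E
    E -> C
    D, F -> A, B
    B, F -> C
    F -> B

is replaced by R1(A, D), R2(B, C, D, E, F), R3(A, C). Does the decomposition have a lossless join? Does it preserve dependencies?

lossless and dependency-preserving

Lossless test (chase): Rows 2 and 3 agree on C; apply C→E and equate their E entries. Rows 2 and 3 agree on C, E; apply C, E→D, F and equate their D, F entries. Rows 2 and 3 agree on D, F; apply D, F→A, B and equate their A, B entries. Row 2 is now all distinguished symbols — the join is lossless.
Dependency preservation: D, F → A, B is not contained in any single fragment, but the restricted closure of its left-hand side across the fragments still reaches the right-hand side; the remaining FDs each lie inside some fragment. All dependencies are preserved.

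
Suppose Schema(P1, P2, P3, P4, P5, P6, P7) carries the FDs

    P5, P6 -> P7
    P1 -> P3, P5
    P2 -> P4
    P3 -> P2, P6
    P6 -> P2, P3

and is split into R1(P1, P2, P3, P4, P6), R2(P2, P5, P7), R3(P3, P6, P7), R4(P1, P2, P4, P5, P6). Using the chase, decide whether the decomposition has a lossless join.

Chase test. Columns are P1, P2, P3, P4, P5, P6, P7; row i has aⱼ where attribute j ∈ Ri, else bᵢⱼ.
Initial tableau (one row per fragment):
  row 1: a1 a2 a3 a4 b15 a6 b17
  row 2: b21 a2 b23 b24 a5 b26 a7
  row 3: b31 b32 a3 b34 b35 a6 a7
  row 4: a1 a2 b43 a4 a5 a6 b47
Rows 1 and 4 agree on P1; apply P1→P3, P5 and equate their P3, P5 entries.
Rows 1 and 2 agree on P2; apply P2→P4 and equate their P4 entries.
Rows 1 and 3 agree on P3; apply P3→P2, P6 and equate their P2, P6 entries.
Rows 1 and 4 agree on P5, P6; apply P5, P6→P7 and equate their P7 entries.
Rows 1 and 3 agree on P2; apply P2→P4 and equate their P4 entries.
No row becomes fully distinguished — the join is lossy.

No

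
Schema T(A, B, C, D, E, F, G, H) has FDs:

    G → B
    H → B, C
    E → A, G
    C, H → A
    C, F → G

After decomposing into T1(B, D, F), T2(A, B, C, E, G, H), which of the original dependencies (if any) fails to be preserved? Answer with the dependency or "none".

Check C, F → G: no single fragment contains all of {C, F, G}, and the restricted closure of {C, F} across the fragments never reaches {G}.
G → B is preserved.
H → B, C is preserved.
E → A, G is preserved.
C, H → A is preserved.

C, F → G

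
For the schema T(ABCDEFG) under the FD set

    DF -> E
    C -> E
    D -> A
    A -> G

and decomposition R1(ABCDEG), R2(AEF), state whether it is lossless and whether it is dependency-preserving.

Lossless test: (AE)⁺ = {AEG}, which is a superkey of neither fragment — lossy.
Dependency preservation: the restricted closure of {DF} across the fragments never reaches {E}, so DF → E cannot be enforced without a join — not preserved.

lossy and not dependency-preserving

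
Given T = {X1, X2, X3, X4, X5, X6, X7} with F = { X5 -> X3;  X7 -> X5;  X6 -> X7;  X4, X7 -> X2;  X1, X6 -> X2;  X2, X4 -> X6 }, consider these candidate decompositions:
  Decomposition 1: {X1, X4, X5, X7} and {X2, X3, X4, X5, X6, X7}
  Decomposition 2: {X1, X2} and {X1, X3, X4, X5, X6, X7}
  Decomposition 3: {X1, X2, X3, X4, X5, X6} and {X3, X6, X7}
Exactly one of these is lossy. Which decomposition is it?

Decomposition 2

Decomposition 1: common = {X4, X5, X7}, closure = {X2, X3, X4, X5, X6, X7} → lossless.
Decomposition 2: common = {X1}, closure = {X1} → lossy.
Decomposition 3: common = {X3, X6}, closure = {X3, X5, X6, X7} → lossless.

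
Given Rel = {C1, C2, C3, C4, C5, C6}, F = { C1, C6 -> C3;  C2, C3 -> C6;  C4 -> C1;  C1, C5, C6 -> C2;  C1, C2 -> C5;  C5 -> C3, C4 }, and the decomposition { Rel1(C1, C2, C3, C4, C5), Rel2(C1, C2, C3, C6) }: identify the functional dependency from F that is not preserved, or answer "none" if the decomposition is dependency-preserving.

Check C1, C5, C6 → C2: no single fragment contains all of {C1, C2, C5, C6}, and the restricted closure of {C1, C5, C6} across the fragments never reaches {C2}.
C1, C6 → C3 is preserved.
C2, C3 → C6 is preserved.
C4 → C1 is preserved.
C1, C2 → C5 is preserved.
C5 → C3, C4 is preserved.

C1, C5, C6 -> C2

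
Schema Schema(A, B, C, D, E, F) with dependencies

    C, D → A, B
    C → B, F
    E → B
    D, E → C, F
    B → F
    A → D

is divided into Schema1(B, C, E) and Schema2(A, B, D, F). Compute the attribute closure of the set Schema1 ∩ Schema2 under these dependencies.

Schema1 ∩ Schema2 = {B}.
B → F applies, adding F
Closure: {B, F}.

B, F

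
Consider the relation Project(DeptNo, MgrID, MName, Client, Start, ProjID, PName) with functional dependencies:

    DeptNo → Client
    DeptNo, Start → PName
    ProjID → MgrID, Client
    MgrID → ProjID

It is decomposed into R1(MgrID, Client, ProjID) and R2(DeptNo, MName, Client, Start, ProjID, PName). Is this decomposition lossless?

Common attributes: R1 ∩ R2 = {Client, ProjID}.
Closure of {Client, ProjID}: ProjID → MgrID, Client applies, adding MgrID. So (Client, ProjID)⁺ = {MgrID, Client, ProjID}.
This closure contains every attribute of R1, so R1 ∩ R2 → R1. The join is lossless.

Yes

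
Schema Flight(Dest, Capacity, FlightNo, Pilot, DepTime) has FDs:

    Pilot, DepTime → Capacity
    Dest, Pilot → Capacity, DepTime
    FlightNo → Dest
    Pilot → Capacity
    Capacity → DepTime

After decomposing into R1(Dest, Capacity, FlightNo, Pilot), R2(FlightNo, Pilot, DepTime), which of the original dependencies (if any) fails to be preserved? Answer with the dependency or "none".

Check Capacity → DepTime: no single fragment contains all of {Capacity, DepTime}, and the restricted closure of {Capacity} across the fragments never reaches {DepTime}.
Pilot, DepTime → Capacity is preserved.
Dest, Pilot → Capacity, DepTime is preserved.
FlightNo → Dest is preserved.
Pilot → Capacity is preserved.

Capacity → DepTime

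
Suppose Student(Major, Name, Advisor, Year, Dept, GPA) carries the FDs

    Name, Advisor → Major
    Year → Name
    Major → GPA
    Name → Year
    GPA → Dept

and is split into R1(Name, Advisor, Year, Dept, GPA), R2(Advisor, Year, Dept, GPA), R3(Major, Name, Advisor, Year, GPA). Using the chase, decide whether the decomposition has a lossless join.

Yes

Chase test. Columns are Major, Name, Advisor, Year, Dept, GPA; row i has aⱼ where attribute j ∈ Ri, else bᵢⱼ.
Initial tableau (one row per fragment):
  row 1: b11 a2 a3 a4 a5 a6
  row 2: b21 b22 a3 a4 a5 a6
  row 3: a1 a2 a3 a4 b35 a6
Rows 1 and 3 agree on Name, Advisor; apply Name, Advisor→Major and equate their Major entries.
Rows 1 and 2 agree on Year; apply Year→Name and equate their Name entries.
Rows 1 and 3 agree on GPA; apply GPA→Dept and equate their Dept entries.
Rows 1 and 2 agree on Name, Advisor; apply Name, Advisor→Major and equate their Major entries.
Row 1 is now all distinguished symbols — the join is lossless.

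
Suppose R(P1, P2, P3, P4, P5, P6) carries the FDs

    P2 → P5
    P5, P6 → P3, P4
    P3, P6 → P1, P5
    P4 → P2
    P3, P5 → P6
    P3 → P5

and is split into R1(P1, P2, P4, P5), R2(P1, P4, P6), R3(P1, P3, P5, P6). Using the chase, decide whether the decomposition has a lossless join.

Yes

Chase test. Columns are P1, P2, P3, P4, P5, P6; row i has aⱼ where attribute j ∈ Ri, else bᵢⱼ.
Initial tableau (one row per fragment):
  row 1: a1 a2 b13 a4 a5 b16
  row 2: a1 b22 b23 a4 b25 a6
  row 3: a1 b32 a3 b34 a5 a6
Rows 1 and 2 agree on P4; apply P4→P2 and equate their P2 entries.
Rows 1 and 2 agree on P2; apply P2→P5 and equate their P5 entries.
Rows 2 and 3 agree on P5, P6; apply P5, P6→P3, P4 and equate their P3, P4 entries.
Rows 1 and 3 agree on P4; apply P4→P2 and equate their P2 entries.
Row 2 is now all distinguished symbols — the join is lossless.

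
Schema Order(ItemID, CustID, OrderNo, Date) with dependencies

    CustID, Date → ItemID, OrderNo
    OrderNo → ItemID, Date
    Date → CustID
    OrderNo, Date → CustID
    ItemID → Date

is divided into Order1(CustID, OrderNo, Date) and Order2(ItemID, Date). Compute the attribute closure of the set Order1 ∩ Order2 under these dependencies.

ItemID, CustID, OrderNo, Date

Order1 ∩ Order2 = {Date}.
Date → CustID applies, adding CustID
CustID, Date → ItemID, OrderNo applies, adding ItemID, OrderNo
Closure: {ItemID, CustID, OrderNo, Date}.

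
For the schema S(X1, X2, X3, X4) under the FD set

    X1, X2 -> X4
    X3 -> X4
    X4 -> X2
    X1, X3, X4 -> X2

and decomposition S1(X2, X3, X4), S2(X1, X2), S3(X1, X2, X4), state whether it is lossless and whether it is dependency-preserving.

Lossless test (chase): Rows 2 and 3 agree on X1, X2; apply X1, X2→X4 and equate their X4 entries. No row becomes fully distinguished — the join is lossy.
Dependency preservation: X1, X3, X4 → X2 is not contained in any single fragment, but the restricted closure of its left-hand side across the fragments still reaches the right-hand side; the remaining FDs each lie inside some fragment. All dependencies are preserved.

lossy but dependency-preserving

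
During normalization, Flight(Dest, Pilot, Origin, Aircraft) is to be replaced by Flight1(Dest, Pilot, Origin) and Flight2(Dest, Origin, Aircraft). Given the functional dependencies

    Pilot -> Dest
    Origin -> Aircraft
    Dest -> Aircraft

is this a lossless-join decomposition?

Yes

Common attributes: Flight1 ∩ Flight2 = {Dest, Origin}.
Closure of {Dest, Origin}: Origin → Aircraft applies, adding Aircraft. So (Dest, Origin)⁺ = {Dest, Origin, Aircraft}.
This closure contains every attribute of Flight2, so Flight1 ∩ Flight2 → Flight2. The join is lossless.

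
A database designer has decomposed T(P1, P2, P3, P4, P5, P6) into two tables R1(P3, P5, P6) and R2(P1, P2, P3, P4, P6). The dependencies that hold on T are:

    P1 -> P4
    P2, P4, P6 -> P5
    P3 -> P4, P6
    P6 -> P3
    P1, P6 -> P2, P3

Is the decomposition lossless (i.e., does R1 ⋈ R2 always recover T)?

Common attributes: R1 ∩ R2 = {P3, P6}.
Closure of {P3, P6}: P3 → P4, P6 applies, adding P4. So (P3, P6)⁺ = {P3, P4, P6}.
The closure contains neither all of R1 = {P3, P5, P6} nor all of R2 = {P1, P2, P3, P4, P6}, so the common attributes are not a superkey of either fragment. The join is lossy.

No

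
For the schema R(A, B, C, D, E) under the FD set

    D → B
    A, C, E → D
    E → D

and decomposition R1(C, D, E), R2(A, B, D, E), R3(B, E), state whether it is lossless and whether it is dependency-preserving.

lossy but dependency-preserving

Lossless test (chase): Rows 1 and 2 agree on D; apply D→B and equate their B entries. Rows 1 and 3 agree on E; apply E→D and equate their D entries. No row becomes fully distinguished — the join is lossy.
Dependency preservation: A, C, E → D is not contained in any single fragment, but the restricted closure of its left-hand side across the fragments still reaches the right-hand side; the remaining FDs each lie inside some fragment. All dependencies are preserved.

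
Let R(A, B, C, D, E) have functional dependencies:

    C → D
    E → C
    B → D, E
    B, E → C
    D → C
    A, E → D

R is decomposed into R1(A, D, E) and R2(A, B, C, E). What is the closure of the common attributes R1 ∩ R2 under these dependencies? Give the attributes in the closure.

R1 ∩ R2 = {A, E}.
E → C applies, adding C
A, E → D applies, adding D
Closure: {A, C, D, E}.

A, C, D, E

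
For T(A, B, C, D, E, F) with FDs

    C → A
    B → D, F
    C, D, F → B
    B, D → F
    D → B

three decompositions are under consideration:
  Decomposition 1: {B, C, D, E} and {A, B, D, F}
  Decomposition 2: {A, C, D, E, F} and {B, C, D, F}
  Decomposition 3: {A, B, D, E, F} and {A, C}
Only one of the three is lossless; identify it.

Decomposition 1: common = {B, D}, closure = {B, D, F} → lossy.
Decomposition 2: common = {C, D, F}, closure = {A, B, C, D, F} → lossless.
Decomposition 3: common = {A}, closure = {A} → lossy.

Decomposition 2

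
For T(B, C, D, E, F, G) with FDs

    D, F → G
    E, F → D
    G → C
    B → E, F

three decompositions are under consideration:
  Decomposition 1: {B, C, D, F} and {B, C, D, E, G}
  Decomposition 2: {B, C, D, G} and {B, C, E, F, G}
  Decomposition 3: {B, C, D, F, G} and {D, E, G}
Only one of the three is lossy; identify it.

Decomposition 3

Decomposition 1: common = {B, C, D}, closure = {B, C, D, E, F, G} → lossless.
Decomposition 2: common = {B, C, G}, closure = {B, C, D, E, F, G} → lossless.
Decomposition 3: common = {D, G}, closure = {C, D, G} → lossy.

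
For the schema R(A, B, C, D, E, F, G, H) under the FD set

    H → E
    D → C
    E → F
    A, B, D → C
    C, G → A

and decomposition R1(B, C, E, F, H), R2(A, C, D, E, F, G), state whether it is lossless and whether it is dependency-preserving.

Lossless test: (C, E, F)⁺ = {C, E, F}, which is a superkey of neither fragment — lossy.
Dependency preservation: A, B, D → C is not contained in any single fragment, but the restricted closure of its left-hand side across the fragments still reaches the right-hand side; the remaining FDs each lie inside some fragment. All dependencies are preserved.

lossy but dependency-preserving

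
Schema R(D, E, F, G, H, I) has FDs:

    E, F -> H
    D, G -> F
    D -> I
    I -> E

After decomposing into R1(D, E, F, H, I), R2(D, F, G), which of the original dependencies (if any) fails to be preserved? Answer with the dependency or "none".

none

E, F → H lies within R1.
D, G → F lies within R2.
D → I lies within R1.
I → E lies within R1.
Every dependency is enforceable on the fragments, so the decomposition is dependency-preserving.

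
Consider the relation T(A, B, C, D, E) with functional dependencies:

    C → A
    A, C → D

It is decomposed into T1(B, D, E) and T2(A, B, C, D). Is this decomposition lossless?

Common attributes: T1 ∩ T2 = {B, D}.
No dependency enlarges {B, D}, so (B, D)⁺ = {B, D}.
The closure contains neither all of T1 = {B, D, E} nor all of T2 = {A, B, C, D}, so the common attributes are not a superkey of either fragment. The join is lossy.

No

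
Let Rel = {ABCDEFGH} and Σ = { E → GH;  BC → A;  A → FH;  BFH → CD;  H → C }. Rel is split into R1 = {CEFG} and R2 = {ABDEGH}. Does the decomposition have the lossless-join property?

No

Common attributes: R1 ∩ R2 = {EG}.
Closure of {EG}: E → GH applies, adding H; H → C applies, adding C. So (EG)⁺ = {CEGH}.
The closure contains neither all of R1 = {CEFG} nor all of R2 = {ABDEGH}, so the common attributes are not a superkey of either fragment. The join is lossy.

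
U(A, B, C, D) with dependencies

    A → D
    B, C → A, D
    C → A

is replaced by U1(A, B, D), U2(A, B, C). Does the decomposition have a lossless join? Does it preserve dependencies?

lossless and dependency-preserving

Lossless test: (A, B)⁺ = {A, B, D}, which contains all of one fragment — lossless.
Dependency preservation: B, C → A, D is not contained in any single fragment, but the restricted closure of its left-hand side across the fragments still reaches the right-hand side; the remaining FDs each lie inside some fragment. All dependencies are preserved.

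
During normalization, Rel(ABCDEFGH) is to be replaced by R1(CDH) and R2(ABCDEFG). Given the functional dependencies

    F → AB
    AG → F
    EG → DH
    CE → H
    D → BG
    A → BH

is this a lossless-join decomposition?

No

Common attributes: R1 ∩ R2 = {CD}.
Closure of {CD}: D → BG applies, adding BG. So (CD)⁺ = {BCDG}.
The closure contains neither all of R1 = {CDH} nor all of R2 = {ABCDEFG}, so the common attributes are not a superkey of either fragment. The join is lossy.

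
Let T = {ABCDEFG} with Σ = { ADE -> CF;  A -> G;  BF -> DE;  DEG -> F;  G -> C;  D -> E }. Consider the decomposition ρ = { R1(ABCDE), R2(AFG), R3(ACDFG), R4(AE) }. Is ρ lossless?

Yes

Chase test. Columns are ABCDEFG; row i has aⱼ where attribute j ∈ Ri, else bᵢⱼ.
Initial tableau (one row per fragment):
  row 1: a1 a2 a3 a4 a5 b16 b17
  row 2: a1 b22 b23 b24 b25 a6 a7
  row 3: a1 b32 a3 a4 b35 a6 a7
  row 4: a1 b42 b43 b44 a5 b46 b47
Rows 1 and 2 agree on A; apply A→G and equate their G entries.
Rows 1 and 4 agree on A; apply A→G and equate their G entries.
Rows 1 and 2 agree on G; apply G→C and equate their C entries.
Rows 1 and 4 agree on G; apply G→C and equate their C entries.
Rows 1 and 3 agree on D; apply D→E and equate their E entries.
Rows 1 and 3 agree on ADE; apply ADE→CF and equate their CF entries.
Row 1 is now all distinguished symbols — the join is lossless.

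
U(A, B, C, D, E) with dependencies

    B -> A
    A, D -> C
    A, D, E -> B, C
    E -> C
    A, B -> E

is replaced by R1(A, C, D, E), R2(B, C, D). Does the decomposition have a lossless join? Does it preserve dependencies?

Lossless test: (C, D)⁺ = {C, D}, which is a superkey of neither fragment — lossy.
Dependency preservation: the restricted closure of {B} across the fragments never reaches {A}, so B → A cannot be enforced without a join — not preserved.

lossy and not dependency-preserving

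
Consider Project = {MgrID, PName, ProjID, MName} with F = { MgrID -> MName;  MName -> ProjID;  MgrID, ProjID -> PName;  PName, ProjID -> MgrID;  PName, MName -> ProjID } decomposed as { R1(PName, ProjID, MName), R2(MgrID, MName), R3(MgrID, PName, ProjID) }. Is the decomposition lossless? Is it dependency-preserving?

lossless and dependency-preserving

Lossless test (chase): Rows 2 and 3 agree on MgrID; apply MgrID→MName and equate their MName entries. Rows 1 and 2 agree on MName; apply MName→ProjID and equate their ProjID entries. Rows 2 and 3 agree on MgrID, ProjID; apply MgrID, ProjID→PName and equate their PName entries. Rows 1 and 2 agree on PName, ProjID; apply PName, ProjID→MgrID and equate their MgrID entries. Row 1 is now all distinguished symbols — the join is lossless.
Dependency preservation: every FD's attributes lie within a single fragment, so each can be enforced locally — preserved.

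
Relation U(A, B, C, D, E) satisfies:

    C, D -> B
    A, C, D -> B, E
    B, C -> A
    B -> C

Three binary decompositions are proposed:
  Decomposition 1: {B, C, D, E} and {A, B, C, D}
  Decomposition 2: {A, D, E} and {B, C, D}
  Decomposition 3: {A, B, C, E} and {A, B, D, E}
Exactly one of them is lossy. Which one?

Decomposition 2

Decomposition 1: common = {B, C, D}, closure = {A, B, C, D, E} → lossless.
Decomposition 2: common = {D}, closure = {D} → lossy.
Decomposition 3: common = {A, B, E}, closure = {A, B, C, E} → lossless.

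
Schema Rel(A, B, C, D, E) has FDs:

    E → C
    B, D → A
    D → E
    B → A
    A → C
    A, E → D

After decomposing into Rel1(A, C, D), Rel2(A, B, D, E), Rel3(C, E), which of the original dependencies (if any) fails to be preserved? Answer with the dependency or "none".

E → C lies within Rel3.
B, D → A lies within Rel2.
D → E lies within Rel2.
B → A lies within Rel2.
A → C lies within Rel1.
A, E → D lies within Rel2.
Every dependency is enforceable on the fragments, so the decomposition is dependency-preserving.

none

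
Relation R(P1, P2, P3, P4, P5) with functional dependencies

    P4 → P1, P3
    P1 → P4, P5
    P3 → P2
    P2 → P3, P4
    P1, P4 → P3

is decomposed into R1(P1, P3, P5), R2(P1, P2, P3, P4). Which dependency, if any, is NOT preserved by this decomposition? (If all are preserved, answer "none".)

P4 → P1, P3 lies within R2.
P1 → P4, P5: restricted closure across fragments reaches P4, P5.
P3 → P2 lies within R2.
P2 → P3, P4 lies within R2.
P1, P4 → P3 lies within R2.
Every dependency is enforceable on the fragments, so the decomposition is dependency-preserving.

none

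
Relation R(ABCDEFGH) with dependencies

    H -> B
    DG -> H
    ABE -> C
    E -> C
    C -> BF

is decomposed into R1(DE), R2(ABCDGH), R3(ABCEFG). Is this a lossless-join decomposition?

Chase test. Columns are ABCDEFGH; row i has aⱼ where attribute j ∈ Ri, else bᵢⱼ.
Initial tableau (one row per fragment):
  row 1: b11 b12 b13 a4 a5 b16 b17 b18
  row 2: a1 a2 a3 a4 b25 b26 a7 a8
  row 3: a1 a2 a3 b34 a5 a6 a7 b38
Rows 1 and 3 agree on E; apply E→C and equate their C entries.
Rows 1 and 2 agree on C; apply C→BF and equate their BF entries.
Rows 1 and 3 agree on C; apply C→BF and equate their BF entries.
No row becomes fully distinguished — the join is lossy.

No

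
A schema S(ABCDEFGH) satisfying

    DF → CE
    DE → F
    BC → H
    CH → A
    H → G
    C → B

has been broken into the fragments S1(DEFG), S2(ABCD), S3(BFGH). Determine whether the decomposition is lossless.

Chase test. Columns are ABCDEFGH; row i has aⱼ where attribute j ∈ Si, else bᵢⱼ.
Initial tableau (one row per fragment):
  row 1: b11 b12 b13 a4 a5 a6 a7 b18
  row 2: a1 a2 a3 a4 b25 b26 b27 b28
  row 3: b31 a2 b33 b34 b35 a6 a7 a8
No row becomes fully distinguished — the join is lossy.

No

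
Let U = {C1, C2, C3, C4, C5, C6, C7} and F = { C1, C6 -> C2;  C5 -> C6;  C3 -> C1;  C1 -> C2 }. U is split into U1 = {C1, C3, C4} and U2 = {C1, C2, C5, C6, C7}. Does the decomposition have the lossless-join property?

No

Common attributes: U1 ∩ U2 = {C1}.
Closure of {C1}: C1 → C2 applies, adding C2. So (C1)⁺ = {C1, C2}.
The closure contains neither all of U1 = {C1, C3, C4} nor all of U2 = {C1, C2, C5, C6, C7}, so the common attributes are not a superkey of either fragment. The join is lossy.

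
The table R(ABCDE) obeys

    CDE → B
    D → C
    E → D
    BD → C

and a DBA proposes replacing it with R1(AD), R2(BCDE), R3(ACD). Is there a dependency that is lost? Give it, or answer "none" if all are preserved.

CDE → B lies within R2.
D → C lies within R2.
E → D lies within R2.
BD → C lies within R2.
Every dependency is enforceable on the fragments, so the decomposition is dependency-preserving.

none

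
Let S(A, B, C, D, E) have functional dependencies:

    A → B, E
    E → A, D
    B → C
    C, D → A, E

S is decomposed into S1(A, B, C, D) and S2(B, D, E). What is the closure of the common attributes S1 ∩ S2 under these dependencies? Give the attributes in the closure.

A, B, C, D, E

S1 ∩ S2 = {B, D}.
B → C applies, adding C
C, D → A, E applies, adding A, E
Closure: {A, B, C, D, E}.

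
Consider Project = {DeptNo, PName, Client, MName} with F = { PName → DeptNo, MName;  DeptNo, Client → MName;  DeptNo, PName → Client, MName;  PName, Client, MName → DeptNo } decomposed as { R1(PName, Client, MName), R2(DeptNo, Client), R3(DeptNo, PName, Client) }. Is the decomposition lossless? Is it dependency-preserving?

Lossless test (chase): Rows 1 and 3 agree on PName; apply PName→DeptNo, MName and equate their DeptNo, MName entries. Rows 1 and 2 agree on DeptNo, Client; apply DeptNo, Client→MName and equate their MName entries. Row 1 is now all distinguished symbols — the join is lossless.
Dependency preservation: the restricted closure of {DeptNo, Client} across the fragments never reaches {MName}, so DeptNo, Client → MName cannot be enforced without a join — not preserved.

lossless but not dependency-preserving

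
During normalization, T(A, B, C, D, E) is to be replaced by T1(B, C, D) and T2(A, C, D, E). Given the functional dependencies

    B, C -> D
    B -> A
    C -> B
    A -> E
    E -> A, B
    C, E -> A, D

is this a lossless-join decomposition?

Common attributes: T1 ∩ T2 = {C, D}.
Closure of {C, D}: C → B applies, adding B; B → A applies, adding A; A → E applies, adding E. So (C, D)⁺ = {A, B, C, D, E}.
This closure contains every attribute of T1, so T1 ∩ T2 → T1. The join is lossless.

Yes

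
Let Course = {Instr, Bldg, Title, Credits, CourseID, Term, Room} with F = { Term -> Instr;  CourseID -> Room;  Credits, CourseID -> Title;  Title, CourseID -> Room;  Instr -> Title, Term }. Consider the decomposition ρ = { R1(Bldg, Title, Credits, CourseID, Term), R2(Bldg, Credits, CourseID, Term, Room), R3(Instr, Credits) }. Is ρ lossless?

No

Chase test. Columns are Instr, Bldg, Title, Credits, CourseID, Term, Room; row i has aⱼ where attribute j ∈ Ri, else bᵢⱼ.
Initial tableau (one row per fragment):
  row 1: b11 a2 a3 a4 a5 a6 b17
  row 2: b21 a2 b23 a4 a5 a6 a7
  row 3: a1 b32 b33 a4 b35 b36 b37
Rows 1 and 2 agree on Term; apply Term→Instr and equate their Instr entries.
Rows 1 and 2 agree on CourseID; apply CourseID→Room and equate their Room entries.
Rows 1 and 2 agree on Credits, CourseID; apply Credits, CourseID→Title and equate their Title entries.
No row becomes fully distinguished — the join is lossy.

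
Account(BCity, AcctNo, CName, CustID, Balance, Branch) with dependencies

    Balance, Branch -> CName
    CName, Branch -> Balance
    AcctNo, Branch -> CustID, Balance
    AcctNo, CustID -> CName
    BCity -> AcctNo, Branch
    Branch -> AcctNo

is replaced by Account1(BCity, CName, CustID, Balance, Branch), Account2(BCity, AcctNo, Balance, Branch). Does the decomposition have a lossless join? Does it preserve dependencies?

Lossless test: (BCity, Balance, Branch)⁺ = {BCity, AcctNo, CName, CustID, Balance, Branch}, which contains all of one fragment — lossless.
Dependency preservation: the restricted closure of {AcctNo, CustID} across the fragments never reaches {CName}, so AcctNo, CustID → CName cannot be enforced without a join — not preserved.

lossless but not dependency-preserving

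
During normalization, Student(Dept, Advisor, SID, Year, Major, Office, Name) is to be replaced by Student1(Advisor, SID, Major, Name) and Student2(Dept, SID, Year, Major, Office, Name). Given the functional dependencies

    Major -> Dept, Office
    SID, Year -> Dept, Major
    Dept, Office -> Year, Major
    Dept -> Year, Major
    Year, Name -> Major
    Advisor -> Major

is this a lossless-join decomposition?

Yes

Common attributes: Student1 ∩ Student2 = {SID, Major, Name}.
Closure of {SID, Major, Name}: Major → Dept, Office applies, adding Dept, Office; Dept, Office → Year, Major applies, adding Year. So (SID, Major, Name)⁺ = {Dept, SID, Year, Major, Office, Name}.
This closure contains every attribute of Student2, so Student1 ∩ Student2 → Student2. The join is lossless.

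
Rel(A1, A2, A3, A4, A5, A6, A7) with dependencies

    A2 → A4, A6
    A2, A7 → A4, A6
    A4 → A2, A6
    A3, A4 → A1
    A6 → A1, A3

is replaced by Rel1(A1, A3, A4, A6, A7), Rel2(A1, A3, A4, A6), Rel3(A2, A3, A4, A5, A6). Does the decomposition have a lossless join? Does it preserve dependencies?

Lossless test (chase): Rows 1 and 2 agree on A4; apply A4→A2, A6 and equate their A2, A6 entries. Rows 1 and 3 agree on A4; apply A4→A2, A6 and equate their A2, A6 entries. Rows 1 and 3 agree on A3, A4; apply A3, A4→A1 and equate their A1 entries. No row becomes fully distinguished — the join is lossy.
Dependency preservation: A2, A7 → A4, A6 is not contained in any single fragment, but the restricted closure of its left-hand side across the fragments still reaches the right-hand side; the remaining FDs each lie inside some fragment. All dependencies are preserved.

lossy but dependency-preserving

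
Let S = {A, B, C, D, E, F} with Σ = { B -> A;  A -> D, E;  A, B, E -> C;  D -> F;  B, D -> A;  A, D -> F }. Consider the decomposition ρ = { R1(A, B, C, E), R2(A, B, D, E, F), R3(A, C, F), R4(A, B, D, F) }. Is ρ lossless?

Yes

Chase test. Columns are A, B, C, D, E, F; row i has aⱼ where attribute j ∈ Ri, else bᵢⱼ.
Initial tableau (one row per fragment):
  row 1: a1 a2 a3 b14 a5 b16
  row 2: a1 a2 b23 a4 a5 a6
  row 3: a1 b32 a3 b34 b35 a6
  row 4: a1 a2 b43 a4 b45 a6
Rows 1 and 2 agree on A; apply A→D, E and equate their D, E entries.
Rows 1 and 3 agree on A; apply A→D, E and equate their D, E entries.
Rows 1 and 4 agree on A; apply A→D, E and equate their D, E entries.
Rows 1 and 2 agree on A, B, E; apply A, B, E→C and equate their C entries.
Rows 1 and 4 agree on A, B, E; apply A, B, E→C and equate their C entries.
Rows 1 and 2 agree on D; apply D→F and equate their F entries.
Row 1 is now all distinguished symbols — the join is lossless.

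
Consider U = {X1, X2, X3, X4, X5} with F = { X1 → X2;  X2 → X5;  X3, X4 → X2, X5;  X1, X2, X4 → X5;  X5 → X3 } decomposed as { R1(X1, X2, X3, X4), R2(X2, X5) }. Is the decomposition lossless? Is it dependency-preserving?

Lossless test: (X2)⁺ = {X2, X3, X5}, which contains all of one fragment — lossless.
Dependency preservation: the restricted closure of {X5} across the fragments never reaches {X3}, so X5 → X3 cannot be enforced without a join — not preserved.

lossless but not dependency-preserving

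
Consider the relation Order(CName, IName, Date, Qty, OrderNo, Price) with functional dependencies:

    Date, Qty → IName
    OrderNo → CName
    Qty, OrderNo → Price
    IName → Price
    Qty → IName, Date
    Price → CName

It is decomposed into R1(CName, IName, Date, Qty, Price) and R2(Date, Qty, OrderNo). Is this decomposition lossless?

Yes

Common attributes: R1 ∩ R2 = {Date, Qty}.
Closure of {Date, Qty}: Date, Qty → IName applies, adding IName; IName → Price applies, adding Price; Price → CName applies, adding CName. So (Date, Qty)⁺ = {CName, IName, Date, Qty, Price}.
This closure contains every attribute of R1, so R1 ∩ R2 → R1. The join is lossless.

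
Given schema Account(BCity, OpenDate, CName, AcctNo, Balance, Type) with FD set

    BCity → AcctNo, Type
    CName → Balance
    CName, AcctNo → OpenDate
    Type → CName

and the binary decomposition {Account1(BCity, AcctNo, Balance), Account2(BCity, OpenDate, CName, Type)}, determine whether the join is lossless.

Yes

Common attributes: Account1 ∩ Account2 = {BCity}.
Closure of {BCity}: BCity → AcctNo, Type applies, adding AcctNo, Type; Type → CName applies, adding CName; CName → Balance applies, adding Balance; CName, AcctNo → OpenDate applies, adding OpenDate. So (BCity)⁺ = {BCity, OpenDate, CName, AcctNo, Balance, Type}.
This closure contains every attribute of Account1, so Account1 ∩ Account2 → Account1. The join is lossless.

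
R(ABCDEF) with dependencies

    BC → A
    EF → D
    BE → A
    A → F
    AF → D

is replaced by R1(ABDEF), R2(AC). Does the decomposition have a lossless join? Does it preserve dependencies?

lossy and not dependency-preserving

Lossless test: (A)⁺ = {ADF}, which is a superkey of neither fragment — lossy.
Dependency preservation: the restricted closure of {BC} across the fragments never reaches {A}, so BC → A cannot be enforced without a join — not preserved.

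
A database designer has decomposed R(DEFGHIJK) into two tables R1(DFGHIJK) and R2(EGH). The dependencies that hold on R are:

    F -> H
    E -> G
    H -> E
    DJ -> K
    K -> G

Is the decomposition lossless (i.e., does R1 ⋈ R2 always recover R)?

Common attributes: R1 ∩ R2 = {GH}.
Closure of {GH}: H → E applies, adding E. So (GH)⁺ = {EGH}.
This closure contains every attribute of R2, so R1 ∩ R2 → R2. The join is lossless.

Yes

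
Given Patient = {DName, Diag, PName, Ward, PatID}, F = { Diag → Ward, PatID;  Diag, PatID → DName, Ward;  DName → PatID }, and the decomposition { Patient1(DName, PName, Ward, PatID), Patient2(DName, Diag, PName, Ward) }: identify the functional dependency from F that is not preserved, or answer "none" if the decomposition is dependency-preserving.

Diag → Ward, PatID: restricted closure across fragments reaches Ward, PatID.
Diag, PatID → DName, Ward: restricted closure across fragments reaches DName, Ward.
DName → PatID lies within Patient1.
Every dependency is enforceable on the fragments, so the decomposition is dependency-preserving.

none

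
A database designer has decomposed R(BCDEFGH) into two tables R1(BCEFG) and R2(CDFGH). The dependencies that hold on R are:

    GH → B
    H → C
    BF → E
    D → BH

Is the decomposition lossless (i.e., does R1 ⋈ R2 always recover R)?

No

Common attributes: R1 ∩ R2 = {CFG}.
No dependency enlarges {CFG}, so (CFG)⁺ = {CFG}.
The closure contains neither all of R1 = {BCEFG} nor all of R2 = {CDFGH}, so the common attributes are not a superkey of either fragment. The join is lossy.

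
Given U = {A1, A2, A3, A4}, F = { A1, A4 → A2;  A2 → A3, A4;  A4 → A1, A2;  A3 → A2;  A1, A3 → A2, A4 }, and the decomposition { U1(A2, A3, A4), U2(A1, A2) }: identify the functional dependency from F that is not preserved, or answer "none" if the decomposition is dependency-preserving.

A1, A4 → A2: restricted closure across fragments reaches A2.
A2 → A3, A4 lies within U1.
A4 → A1, A2: restricted closure across fragments reaches A1, A2.
A3 → A2 lies within U1.
A1, A3 → A2, A4: restricted closure across fragments reaches A2, A4.
Every dependency is enforceable on the fragments, so the decomposition is dependency-preserving.

none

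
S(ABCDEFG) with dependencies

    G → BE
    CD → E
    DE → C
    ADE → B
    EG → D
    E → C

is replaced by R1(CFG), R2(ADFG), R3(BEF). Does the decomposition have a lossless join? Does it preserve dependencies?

lossy and not dependency-preserving

Lossless test (chase): Rows 1 and 2 agree on G; apply G→BE and equate their BE entries. Rows 1 and 2 agree on EG; apply EG→D and equate their D entries. Rows 1 and 2 agree on E; apply E→C and equate their C entries. No row becomes fully distinguished — the join is lossy.
Dependency preservation: the restricted closure of {G} across the fragments never reaches {BE}, so G → BE cannot be enforced without a join — not preserved.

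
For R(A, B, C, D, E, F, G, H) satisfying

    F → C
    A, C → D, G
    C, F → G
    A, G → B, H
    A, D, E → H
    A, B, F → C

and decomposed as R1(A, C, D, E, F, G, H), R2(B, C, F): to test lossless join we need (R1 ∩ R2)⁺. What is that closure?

C, F, G

R1 ∩ R2 = {C, F}.
C, F → G applies, adding G
Closure: {C, F, G}.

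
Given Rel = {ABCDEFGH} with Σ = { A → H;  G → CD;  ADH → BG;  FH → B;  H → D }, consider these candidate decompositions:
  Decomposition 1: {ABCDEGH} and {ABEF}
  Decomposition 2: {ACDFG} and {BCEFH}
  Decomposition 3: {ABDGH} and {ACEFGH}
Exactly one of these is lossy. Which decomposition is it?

Decomposition 2

Decomposition 1: common = {ABE}, closure = {ABCDEGH} → lossless.
Decomposition 2: common = {CF}, closure = {CF} → lossy.
Decomposition 3: common = {AGH}, closure = {ABCDGH} → lossless.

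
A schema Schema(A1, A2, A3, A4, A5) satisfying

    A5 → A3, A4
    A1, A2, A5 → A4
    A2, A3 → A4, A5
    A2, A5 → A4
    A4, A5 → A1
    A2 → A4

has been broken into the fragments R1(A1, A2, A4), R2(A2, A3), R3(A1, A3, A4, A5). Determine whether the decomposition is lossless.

Chase test. Columns are A1, A2, A3, A4, A5; row i has aⱼ where attribute j ∈ Ri, else bᵢⱼ.
Initial tableau (one row per fragment):
  row 1: a1 a2 b13 a4 b15
  row 2: b21 a2 a3 b24 b25
  row 3: a1 b32 a3 a4 a5
Rows 1 and 2 agree on A2; apply A2→A4 and equate their A4 entries.
No row becomes fully distinguished — the join is lossy.

No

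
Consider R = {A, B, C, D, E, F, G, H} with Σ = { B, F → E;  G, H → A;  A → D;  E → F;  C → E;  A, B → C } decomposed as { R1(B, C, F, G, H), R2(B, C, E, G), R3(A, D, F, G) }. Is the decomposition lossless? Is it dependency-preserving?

lossy and not dependency-preserving

Lossless test (chase): Rows 1 and 2 agree on C; apply C→E and equate their E entries. Rows 1 and 2 agree on E; apply E→F and equate their F entries. No row becomes fully distinguished — the join is lossy.
Dependency preservation: the restricted closure of {B, F} across the fragments never reaches {E}, so B, F → E cannot be enforced without a join — not preserved.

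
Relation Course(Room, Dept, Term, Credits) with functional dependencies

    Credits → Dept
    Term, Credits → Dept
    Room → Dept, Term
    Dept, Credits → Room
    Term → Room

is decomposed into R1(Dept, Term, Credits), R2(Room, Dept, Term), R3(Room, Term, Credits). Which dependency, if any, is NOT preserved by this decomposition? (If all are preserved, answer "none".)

none

Credits → Dept lies within R1.
Term, Credits → Dept lies within R1.
Room → Dept, Term lies within R2.
Dept, Credits → Room: restricted closure across fragments reaches Room.
Term → Room lies within R2.
Every dependency is enforceable on the fragments, so the decomposition is dependency-preserving.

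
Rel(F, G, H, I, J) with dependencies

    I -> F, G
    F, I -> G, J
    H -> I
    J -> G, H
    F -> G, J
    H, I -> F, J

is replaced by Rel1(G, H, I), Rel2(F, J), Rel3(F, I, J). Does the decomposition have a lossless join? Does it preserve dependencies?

lossless and dependency-preserving

Lossless test (chase): Rows 1 and 3 agree on I; apply I→F, G and equate their F, G entries. Rows 1 and 3 agree on F, I; apply F, I→G, J and equate their G, J entries. Rows 1 and 2 agree on J; apply J→G, H and equate their G, H entries. Rows 1 and 3 agree on J; apply J→G, H and equate their G, H entries. Rows 1 and 2 agree on H; apply H→I and equate their I entries. Row 1 is now all distinguished symbols — the join is lossless.
Dependency preservation: I → F, G; F, I → G, J; J → G, H; F → G, J; H, I → F, J are not contained in any single fragment, but the restricted closure of each left-hand side across the fragments still reaches the right-hand side; the remaining FDs each lie inside some fragment. All dependencies are preserved.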